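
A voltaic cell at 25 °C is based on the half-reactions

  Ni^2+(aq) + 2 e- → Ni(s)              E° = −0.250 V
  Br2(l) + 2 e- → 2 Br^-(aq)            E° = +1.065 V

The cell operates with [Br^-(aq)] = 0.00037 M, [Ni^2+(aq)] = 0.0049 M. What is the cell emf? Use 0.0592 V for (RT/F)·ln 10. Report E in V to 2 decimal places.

Br₂/Br⁻ is reduced (cathode, E° = +1.065 V) and Ni²⁺/Ni is oxidized (anode).
The standard potential is +1.065 − (−0.250) = +1.315 V and the balanced reaction transfers n = 2 electrons.
The balanced reaction is Br2(l) + Ni(s) → 2 Br^-(aq) + Ni^2+(aq), so Q = [Br^-(aq)]^2·[Ni^2+(aq)] = 6.71×10^−10 and log Q = −9.173.
E = E° − (0.0592/n)·log Q = +1.315 − (0.0592/2)(−9.173) = +1.59 V.

+1.59 V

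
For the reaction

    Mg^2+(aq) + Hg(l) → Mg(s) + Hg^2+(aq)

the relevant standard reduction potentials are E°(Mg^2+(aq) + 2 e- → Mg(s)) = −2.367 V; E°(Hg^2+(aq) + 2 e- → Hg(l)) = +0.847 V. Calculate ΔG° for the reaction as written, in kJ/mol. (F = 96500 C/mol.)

+620 kJ/mol

In the reaction as written Mg^2+(aq) is reduced, so the Mg²⁺/Mg couple is the cathode and Hg²⁺/Hg is the anode.
E°cell = −2.367 − (+0.847) = −3.214 V; balancing electrons gives n = 2.
ΔG° = −nFE°cell = −(2)(96500)(−3.214) J/mol = +620 kJ/mol.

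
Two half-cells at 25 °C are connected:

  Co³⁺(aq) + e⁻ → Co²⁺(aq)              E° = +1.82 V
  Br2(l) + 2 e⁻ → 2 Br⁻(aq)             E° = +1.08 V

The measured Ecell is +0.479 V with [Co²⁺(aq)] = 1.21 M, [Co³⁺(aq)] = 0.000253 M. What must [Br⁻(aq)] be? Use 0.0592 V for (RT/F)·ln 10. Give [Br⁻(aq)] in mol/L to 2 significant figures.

0.19 M

The Co³⁺/Co²⁺ couple has the larger reduction potential, so it is the cathode: E°cell = +1.82 − (+1.08) = +0.74 V and n = 2.
Rearranging E = E° − (0.0592/n)·log Q gives log Q = 2(+0.74 − (+0.479))/0.0592 = 8.818.
Balancing electrons gives 2 Co³⁺(aq) + 2 Br⁻(aq) → 2 Co²⁺(aq) + Br2(l); thus Q = [Co²⁺(aq)]^2 / ([Co³⁺(aq)]^2·[Br⁻(aq)]^2).
Substituting the known concentrations and solving, log [Br⁻(aq)] = −0.729 and [Br⁻(aq)] = 0.19 M.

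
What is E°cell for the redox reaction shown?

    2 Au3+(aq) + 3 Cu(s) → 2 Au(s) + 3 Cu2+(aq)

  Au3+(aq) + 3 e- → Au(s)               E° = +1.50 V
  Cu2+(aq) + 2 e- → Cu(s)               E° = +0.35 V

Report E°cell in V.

+1.15 V

In the reaction as written, Au3+(aq) is reduced (cathode) and Cu2+(aq) is produced by oxidation at the anode.
E°cell = E°(cathode) − E°(anode) = +1.50 − (+0.35) = +1.15 V.
The positive value indicates the reaction is spontaneous as written.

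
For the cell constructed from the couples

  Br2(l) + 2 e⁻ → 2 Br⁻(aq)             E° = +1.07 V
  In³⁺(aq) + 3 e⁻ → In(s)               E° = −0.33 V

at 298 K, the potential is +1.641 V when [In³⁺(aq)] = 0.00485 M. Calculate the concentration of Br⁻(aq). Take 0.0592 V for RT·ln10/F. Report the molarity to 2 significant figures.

Br₂/Br⁻ is the cathode (higher E°); E°cell = +1.07 − (−0.33) = +1.40 V with n = 6.
Since E = E° − (0.0592/n)·log Q, log Q = n(E° − E)/0.0592 = −24.426.
Balancing electrons gives 3 Br2(l) + 2 In(s) → 6 Br⁻(aq) + 2 In³⁺(aq); thus Q = [Br⁻(aq)]^6·[In³⁺(aq)]^2.
Isolating [Br⁻(aq)] in Q = 10^{−24.426} yields log [Br⁻(aq)] = −3.300, i.e. 0.00050 M.

0.00050 M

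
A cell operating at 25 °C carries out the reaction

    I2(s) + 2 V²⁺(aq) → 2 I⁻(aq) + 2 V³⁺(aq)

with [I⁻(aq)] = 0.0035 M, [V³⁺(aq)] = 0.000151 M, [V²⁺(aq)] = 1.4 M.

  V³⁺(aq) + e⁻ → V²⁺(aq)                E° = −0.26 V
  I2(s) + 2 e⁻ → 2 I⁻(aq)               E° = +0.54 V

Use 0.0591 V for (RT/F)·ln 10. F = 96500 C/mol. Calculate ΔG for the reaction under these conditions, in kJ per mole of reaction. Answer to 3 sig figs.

−228 kJ/mol

E°cell = +0.54 − (−0.26) = +0.80 V; the balanced reaction transfers n = 2 electrons.
Here Q = ([I⁻(aq)]^2·[V³⁺(aq)]^2) / [V²⁺(aq)]^2 = 1.43×10^−13 (log Q = −12.846), giving E = +0.80 − (0.0591/2)·(−12.846) = +1.1796 V.
ΔG = −nFE = −(2)(96500)(+1.1796) J/mol = −228 kJ/mol.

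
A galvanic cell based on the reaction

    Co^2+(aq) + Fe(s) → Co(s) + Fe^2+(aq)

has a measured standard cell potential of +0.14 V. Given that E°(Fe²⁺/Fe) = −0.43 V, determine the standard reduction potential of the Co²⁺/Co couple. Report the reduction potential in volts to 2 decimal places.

−0.29 V

In the reaction as written the Co²⁺/Co couple is reduced (cathode) and Fe²⁺/Fe is oxidized (anode), so E°cell = E°(Co²⁺/Co) − E°(Fe²⁺/Fe).
E°(Co²⁺/Co) = E°cell + E°(anode) = +0.14 + (−0.43) = −0.29 V.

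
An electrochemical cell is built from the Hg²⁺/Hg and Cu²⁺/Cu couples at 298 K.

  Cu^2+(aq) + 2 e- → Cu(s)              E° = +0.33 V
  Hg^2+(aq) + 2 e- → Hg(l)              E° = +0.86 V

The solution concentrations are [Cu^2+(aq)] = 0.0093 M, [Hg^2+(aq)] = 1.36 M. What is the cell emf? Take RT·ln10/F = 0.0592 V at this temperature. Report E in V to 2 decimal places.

+0.59 V

Hg²⁺/Hg is reduced (cathode, E° = +0.86 V) and Cu²⁺/Cu is oxidized (anode).
E°cell = E°cat − E°an = +0.86 − (+0.33) = +0.53 V; n = 2.
Balancing gives Hg^2+(aq) + Cu(s) → Hg(l) + Cu^2+(aq); hence Q = [Cu^2+(aq)] / [Hg^2+(aq)] = 0.00684 (log Q = −2.165).
By the Nernst equation, E = +0.53 − (0.0592/2)·(−2.165) = +0.59 V.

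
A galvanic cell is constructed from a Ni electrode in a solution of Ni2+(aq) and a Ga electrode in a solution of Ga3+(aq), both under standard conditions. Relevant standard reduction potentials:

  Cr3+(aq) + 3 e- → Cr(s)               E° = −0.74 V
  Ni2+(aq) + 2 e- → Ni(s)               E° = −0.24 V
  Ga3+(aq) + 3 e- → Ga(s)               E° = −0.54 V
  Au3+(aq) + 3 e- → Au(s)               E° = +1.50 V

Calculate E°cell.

Of the two couples in this cell, the one with the more positive reduction potential is reduced at the cathode: here that is Ni²⁺/Ni (−0.24 V); Ga³⁺/Ga (−0.54 V) is the anode.
E°cell = E°(cathode) − E°(anode) = −0.24 − (−0.54) = +0.30 V.

+0.30 V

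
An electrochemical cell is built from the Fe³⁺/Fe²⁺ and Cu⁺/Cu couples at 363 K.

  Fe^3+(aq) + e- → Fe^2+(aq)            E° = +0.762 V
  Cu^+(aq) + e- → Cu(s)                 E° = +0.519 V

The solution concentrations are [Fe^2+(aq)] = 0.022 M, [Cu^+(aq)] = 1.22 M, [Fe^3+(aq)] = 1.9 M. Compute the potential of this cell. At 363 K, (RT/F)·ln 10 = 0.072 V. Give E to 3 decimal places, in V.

Fe³⁺/Fe²⁺ is reduced (cathode, E° = +0.762 V) and Cu⁺/Cu is oxidized (anode).
The standard potential is +0.762 − (+0.519) = +0.243 V and the balanced reaction transfers n = 1 electron.
For the overall reaction Fe^3+(aq) + Cu(s) → Fe^2+(aq) + Cu^+(aq), Q = ([Fe^2+(aq)]·[Cu^+(aq)]) / [Fe^3+(aq)] = 0.0141, giving log Q = −1.850.
By the Nernst equation, E = +0.243 − (0.072/1)·(−1.850) = +0.376 V.

+0.376 V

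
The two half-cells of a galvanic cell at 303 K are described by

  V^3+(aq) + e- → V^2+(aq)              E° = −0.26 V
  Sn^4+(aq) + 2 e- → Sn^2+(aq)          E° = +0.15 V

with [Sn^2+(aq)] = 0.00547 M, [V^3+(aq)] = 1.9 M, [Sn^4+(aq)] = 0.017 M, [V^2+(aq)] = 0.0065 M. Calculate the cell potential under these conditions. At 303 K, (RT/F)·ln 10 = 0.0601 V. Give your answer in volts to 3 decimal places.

The Sn⁴⁺/Sn²⁺ couple has the more positive E°, so it is the cathode; V³⁺/V²⁺ is the anode.
E°cell = +0.15 − (−0.26) = +0.41 V, with n = 2 electrons transferred.
For the overall reaction Sn^4+(aq) + 2 V^2+(aq) → Sn^2+(aq) + 2 V^3+(aq), Q = ([Sn^2+(aq)]·[V^3+(aq)]^2) / ([Sn^4+(aq)]·[V^2+(aq)]^2) = 2.75×10^4, giving log Q = 4.439.
E = E° − (0.0601/n)·log Q = +0.41 − (0.0601/2)(4.439) = +0.277 V.

+0.277 V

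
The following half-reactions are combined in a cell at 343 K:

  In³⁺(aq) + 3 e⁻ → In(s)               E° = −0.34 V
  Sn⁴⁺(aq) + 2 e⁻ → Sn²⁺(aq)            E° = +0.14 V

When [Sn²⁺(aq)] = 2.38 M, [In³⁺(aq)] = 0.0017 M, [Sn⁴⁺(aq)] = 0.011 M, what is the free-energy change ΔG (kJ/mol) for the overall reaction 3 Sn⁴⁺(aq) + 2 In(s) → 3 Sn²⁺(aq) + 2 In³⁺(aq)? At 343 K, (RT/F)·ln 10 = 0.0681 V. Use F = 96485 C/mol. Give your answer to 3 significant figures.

E°cell = +0.14 − (−0.34) = +0.48 V; the balanced reaction transfers n = 6 electrons.
Q = ([Sn²⁺(aq)]^3·[In³⁺(aq)]^2) / [Sn⁴⁺(aq)]^3 = 29.3, so log Q = 1.466 and E = +0.48 − (0.0681/6)(1.466) = +0.4634 V.
Then ΔG = −nFE = −6 × 96485 × +0.4634 J/mol = −268 kJ/mol.

−268 kJ/mol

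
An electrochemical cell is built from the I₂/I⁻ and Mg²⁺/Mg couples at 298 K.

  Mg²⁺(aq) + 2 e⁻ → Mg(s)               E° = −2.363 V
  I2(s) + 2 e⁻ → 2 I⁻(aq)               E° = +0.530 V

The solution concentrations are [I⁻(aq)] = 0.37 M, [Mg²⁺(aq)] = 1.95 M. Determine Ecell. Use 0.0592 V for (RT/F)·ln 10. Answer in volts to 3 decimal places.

The I₂/I⁻ couple has the more positive E°, so it is the cathode; Mg²⁺/Mg is the anode.
E°cell = +0.530 − (−2.363) = +2.893 V, with n = 2 electrons transferred.
The balanced reaction is I2(s) + Mg(s) → 2 I⁻(aq) + Mg²⁺(aq), so Q = [I⁻(aq)]^2·[Mg²⁺(aq)] = 0.267 and log Q = −0.574.
E = E° − (0.0592/n)·log Q = +2.893 − (0.0592/2)(−0.574) = +2.910 V.

+2.910 V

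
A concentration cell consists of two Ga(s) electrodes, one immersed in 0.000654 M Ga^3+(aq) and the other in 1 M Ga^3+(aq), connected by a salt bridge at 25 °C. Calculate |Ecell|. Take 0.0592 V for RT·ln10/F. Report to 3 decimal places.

0.063 V

For a concentration cell E°cell = 0, since both electrodes use the same couple.
The compartment with the higher Ga^3+(aq) concentration (1 M) acts as the cathode; ions are reduced there and produced at the dilute (0.000654 M) anode.
With n = 3, Ecell = −(0.0592/3)·log([dilute]/[conc]) = −(0.0592/3)·log(0.000654/1) = +0.063 V.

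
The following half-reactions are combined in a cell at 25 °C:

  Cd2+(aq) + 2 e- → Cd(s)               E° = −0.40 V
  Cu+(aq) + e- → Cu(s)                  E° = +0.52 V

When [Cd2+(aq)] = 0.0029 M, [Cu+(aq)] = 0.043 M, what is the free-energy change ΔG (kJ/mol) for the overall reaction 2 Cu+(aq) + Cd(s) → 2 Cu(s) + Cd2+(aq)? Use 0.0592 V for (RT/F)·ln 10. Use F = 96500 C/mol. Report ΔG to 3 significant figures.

E°cell = +0.52 − (−0.40) = +0.92 V; the balanced reaction transfers n = 2 electrons.
The reaction quotient is [Cd2+(aq)] / [Cu+(aq)]^2 = 1.57; by Nernst, E = +0.92 − (0.0592/2)(0.195) = +0.9142 V.
Then ΔG = −nFE = −2 × 96500 × +0.9142 J/mol = −176 kJ/mol.

−176 kJ/mol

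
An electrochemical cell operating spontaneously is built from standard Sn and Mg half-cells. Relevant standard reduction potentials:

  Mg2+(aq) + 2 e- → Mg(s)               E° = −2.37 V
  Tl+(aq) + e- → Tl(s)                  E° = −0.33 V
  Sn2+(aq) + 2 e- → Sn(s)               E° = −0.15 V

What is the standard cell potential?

+2.22 V

The Sn²⁺/Sn couple has the higher E°, so Sn ion is reduced (cathode) and Mg is oxidized (anode).
E°cell = E°(cathode) − E°(anode) = −0.15 − (−2.37) = +2.22 V.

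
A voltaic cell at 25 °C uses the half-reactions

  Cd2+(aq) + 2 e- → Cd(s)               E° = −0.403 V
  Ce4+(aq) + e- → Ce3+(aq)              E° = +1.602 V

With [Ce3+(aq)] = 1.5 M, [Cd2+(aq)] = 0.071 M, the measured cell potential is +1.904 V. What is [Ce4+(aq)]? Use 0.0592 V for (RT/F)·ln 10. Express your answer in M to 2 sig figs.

Ce⁴⁺/Ce³⁺ is the cathode (higher E°); E°cell = +1.602 − (−0.403) = +2.005 V with n = 2.
Rearranging E = E° − (0.0592/n)·log Q gives log Q = 2(+2.005 − (+1.904))/0.0592 = 3.412.
The balanced reaction is 2 Ce4+(aq) + Cd(s) → 2 Ce3+(aq) + Cd2+(aq), so Q = ([Ce3+(aq)]^2·[Cd2+(aq)]) / [Ce4+(aq)]^2.
Substituting the known concentrations and solving, log [Ce4+(aq)] = −2.104 and [Ce4+(aq)] = 0.0079 M.

0.0079 M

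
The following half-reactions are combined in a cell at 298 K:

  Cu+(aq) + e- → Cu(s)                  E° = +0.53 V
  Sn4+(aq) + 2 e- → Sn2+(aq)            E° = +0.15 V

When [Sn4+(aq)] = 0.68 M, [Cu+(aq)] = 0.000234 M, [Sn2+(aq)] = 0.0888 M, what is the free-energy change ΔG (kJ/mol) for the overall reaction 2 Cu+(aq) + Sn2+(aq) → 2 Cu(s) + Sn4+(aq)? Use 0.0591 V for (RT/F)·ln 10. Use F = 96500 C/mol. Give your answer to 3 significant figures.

−26.9 kJ/mol

E°cell = +0.53 − (+0.15) = +0.38 V; the balanced reaction transfers n = 2 electrons.
Q = [Sn4+(aq)] / ([Cu+(aq)]^2·[Sn2+(aq)]) = 1.4×10^8, so log Q = 8.146 and E = +0.38 − (0.0591/2)(8.146) = +0.1393 V.
ΔG = −nFE = −(2)(96500)(+0.1393) J/mol = −26.9 kJ/mol.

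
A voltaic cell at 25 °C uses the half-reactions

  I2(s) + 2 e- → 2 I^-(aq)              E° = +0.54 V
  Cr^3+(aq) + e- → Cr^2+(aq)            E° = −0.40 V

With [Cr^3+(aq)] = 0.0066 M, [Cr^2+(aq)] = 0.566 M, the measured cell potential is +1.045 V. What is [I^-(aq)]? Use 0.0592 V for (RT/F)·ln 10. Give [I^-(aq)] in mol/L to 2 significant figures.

1.4 M

With I₂/I⁻ at the cathode and Cr³⁺/Cr²⁺ at the anode, E°cell = +0.54 − (−0.40) = +0.94 V (n = 2).
Since E = E° − (0.0592/n)·log Q, log Q = n(E° − E)/0.0592 = −3.547.
The balanced reaction is I2(s) + 2 Cr^2+(aq) → 2 I^-(aq) + 2 Cr^3+(aq), so Q = ([I^-(aq)]^2·[Cr^3+(aq)]^2) / [Cr^2+(aq)]^2.
Substituting the known concentrations and solving, log [I^-(aq)] = 0.160 and [I^-(aq)] = 1.4 M.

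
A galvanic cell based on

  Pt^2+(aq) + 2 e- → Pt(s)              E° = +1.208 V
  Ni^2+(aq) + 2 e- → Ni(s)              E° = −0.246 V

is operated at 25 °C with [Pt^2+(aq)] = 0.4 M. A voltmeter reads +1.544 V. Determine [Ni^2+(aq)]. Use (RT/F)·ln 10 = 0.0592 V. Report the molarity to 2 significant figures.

0.00036 M

With Pt²⁺/Pt at the cathode and Ni²⁺/Ni at the anode, E°cell = +1.208 − (−0.246) = +1.454 V (n = 2).
From the Nernst equation, log Q = n(E° − E)/0.0592 = 2·(+1.454 − (+1.544))/0.0592 = −3.041.
The balanced reaction is Pt^2+(aq) + Ni(s) → Pt(s) + Ni^2+(aq), so Q = [Ni^2+(aq)] / [Pt^2+(aq)].
Substituting the known concentrations and solving, log [Ni^2+(aq)] = −3.439 and [Ni^2+(aq)] = 0.00036 M.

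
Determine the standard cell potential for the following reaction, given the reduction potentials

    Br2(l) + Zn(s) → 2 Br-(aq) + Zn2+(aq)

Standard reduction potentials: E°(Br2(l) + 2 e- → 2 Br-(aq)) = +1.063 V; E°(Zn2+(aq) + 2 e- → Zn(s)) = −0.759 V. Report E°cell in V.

In the reaction as written, Br2(l) is reduced (cathode) and Zn2+(aq) is produced by oxidation at the anode.
E°cell = E°(cathode) − E°(anode) = +1.063 − (−0.759) = +1.822 V.

+1.822 V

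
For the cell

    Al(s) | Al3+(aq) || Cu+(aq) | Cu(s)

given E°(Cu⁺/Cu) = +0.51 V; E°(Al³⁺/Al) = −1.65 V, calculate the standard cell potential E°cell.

+2.16 V

By convention the left-hand electrode in cell notation is the anode (oxidation) and the right-hand electrode is the cathode (reduction).
E°cell = E°(right) − E°(left) = +0.51 − (−1.65) = +2.16 V.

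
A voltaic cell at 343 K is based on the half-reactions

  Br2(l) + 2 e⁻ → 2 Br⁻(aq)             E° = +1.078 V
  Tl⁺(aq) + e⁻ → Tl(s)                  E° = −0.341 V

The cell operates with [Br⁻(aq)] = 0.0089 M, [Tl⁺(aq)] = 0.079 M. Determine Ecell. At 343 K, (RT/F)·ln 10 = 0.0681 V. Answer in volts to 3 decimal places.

+1.634 V

Since E°(Br₂/Br⁻) > E°(Tl⁺/Tl), Br₂/Br⁻ serves as the cathode.
E°cell = E°cat − E°an = +1.078 − (−0.341) = +1.419 V; n = 2.
The balanced reaction is Br2(l) + 2 Tl(s) → 2 Br⁻(aq) + 2 Tl⁺(aq), so Q = [Br⁻(aq)]^2·[Tl⁺(aq)]^2 = 4.94×10^−7 and log Q = −6.306.
By the Nernst equation, E = +1.419 − (0.0681/2)·(−6.306) = +1.634 V.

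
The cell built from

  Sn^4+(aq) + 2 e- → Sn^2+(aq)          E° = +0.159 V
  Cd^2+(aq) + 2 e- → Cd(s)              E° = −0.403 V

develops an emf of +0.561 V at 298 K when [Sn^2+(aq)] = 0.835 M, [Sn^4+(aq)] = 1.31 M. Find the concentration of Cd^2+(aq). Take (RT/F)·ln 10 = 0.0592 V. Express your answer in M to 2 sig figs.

With Sn⁴⁺/Sn²⁺ at the cathode and Cd²⁺/Cd at the anode, E°cell = +0.159 − (−0.403) = +0.562 V (n = 2).
Since E = E° − (0.0592/n)·log Q, log Q = n(E° − E)/0.0592 = 0.034.
The balanced reaction is Sn^4+(aq) + Cd(s) → Sn^2+(aq) + Cd^2+(aq), so Q = ([Sn^2+(aq)]·[Cd^2+(aq)]) / [Sn^4+(aq)].
Solving for the unknown gives log [Cd^2+(aq)] = 0.230, so [Cd^2+(aq)] ≈ 1.7 M.

1.7 M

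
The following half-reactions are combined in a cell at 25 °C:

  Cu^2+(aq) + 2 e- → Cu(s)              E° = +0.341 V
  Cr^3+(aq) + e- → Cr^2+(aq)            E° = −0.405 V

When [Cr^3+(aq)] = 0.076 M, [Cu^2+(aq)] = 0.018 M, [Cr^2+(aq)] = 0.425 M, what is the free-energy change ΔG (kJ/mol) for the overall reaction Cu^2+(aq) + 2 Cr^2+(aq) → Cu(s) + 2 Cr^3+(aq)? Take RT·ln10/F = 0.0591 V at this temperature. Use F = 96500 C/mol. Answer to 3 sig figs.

−143 kJ/mol

The standard cell potential is +0.341 − (−0.405) = +0.746 V, with n = 2 electrons in the balanced equation.
Q = [Cr^3+(aq)]^2 / ([Cu^2+(aq)]·[Cr^2+(aq)]^2) = 1.78, so log Q = 0.250 and E = +0.746 − (0.0591/2)(0.250) = +0.7386 V.
Finally ΔG = −nFE = −(2)(96500 C/mol)(+0.7386 V) = −143 kJ/mol.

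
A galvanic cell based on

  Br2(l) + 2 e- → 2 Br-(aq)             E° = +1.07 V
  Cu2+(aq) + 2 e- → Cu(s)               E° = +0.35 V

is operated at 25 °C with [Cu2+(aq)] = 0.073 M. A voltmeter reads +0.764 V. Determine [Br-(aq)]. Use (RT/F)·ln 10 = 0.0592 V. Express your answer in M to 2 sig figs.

The Br₂/Br⁻ couple has the larger reduction potential, so it is the cathode: E°cell = +1.07 − (+0.35) = +0.72 V and n = 2.
From the Nernst equation, log Q = n(E° − E)/0.0592 = 2·(+0.72 − (+0.764))/0.0592 = −1.486.
Balancing electrons gives Br2(l) + Cu(s) → 2 Br-(aq) + Cu2+(aq); thus Q = [Br-(aq)]^2·[Cu2+(aq)].
Substituting the known concentrations and solving, log [Br-(aq)] = −0.175 and [Br-(aq)] = 0.67 M.

0.67 M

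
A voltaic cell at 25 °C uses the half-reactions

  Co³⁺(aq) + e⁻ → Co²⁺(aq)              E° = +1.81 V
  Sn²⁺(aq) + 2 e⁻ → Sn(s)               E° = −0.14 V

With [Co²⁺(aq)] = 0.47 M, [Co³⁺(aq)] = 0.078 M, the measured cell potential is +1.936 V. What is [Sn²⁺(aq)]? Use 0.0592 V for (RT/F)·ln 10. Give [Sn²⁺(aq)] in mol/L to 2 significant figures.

0.082 M

With Co³⁺/Co²⁺ at the cathode and Sn²⁺/Sn at the anode, E°cell = +1.81 − (−0.14) = +1.95 V (n = 2).
From the Nernst equation, log Q = n(E° − E)/0.0592 = 2·(+1.95 − (+1.936))/0.0592 = 0.473.
Balancing electrons gives 2 Co³⁺(aq) + Sn(s) → 2 Co²⁺(aq) + Sn²⁺(aq); thus Q = ([Co²⁺(aq)]^2·[Sn²⁺(aq)]) / [Co³⁺(aq)]^2.
Substituting the known concentrations and solving, log [Sn²⁺(aq)] = −1.087 and [Sn²⁺(aq)] = 0.082 M.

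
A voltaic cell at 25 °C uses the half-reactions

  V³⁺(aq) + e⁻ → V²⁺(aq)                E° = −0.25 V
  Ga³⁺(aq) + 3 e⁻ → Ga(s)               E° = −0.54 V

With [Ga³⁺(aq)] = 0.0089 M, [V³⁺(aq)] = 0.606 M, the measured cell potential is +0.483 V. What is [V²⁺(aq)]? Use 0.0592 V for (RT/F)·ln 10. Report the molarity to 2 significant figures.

0.0016 M

With V³⁺/V²⁺ at the cathode and Ga³⁺/Ga at the anode, E°cell = −0.25 − (−0.54) = +0.29 V (n = 3).
From the Nernst equation, log Q = n(E° − E)/0.0592 = 3·(+0.29 − (+0.483))/0.0592 = −9.780.
The balanced reaction is 3 V³⁺(aq) + Ga(s) → 3 V²⁺(aq) + Ga³⁺(aq), so Q = ([V²⁺(aq)]^3·[Ga³⁺(aq)]) / [V³⁺(aq)]^3.
Substituting the known concentrations and solving, log [V²⁺(aq)] = −2.794 and [V²⁺(aq)] = 0.0016 M.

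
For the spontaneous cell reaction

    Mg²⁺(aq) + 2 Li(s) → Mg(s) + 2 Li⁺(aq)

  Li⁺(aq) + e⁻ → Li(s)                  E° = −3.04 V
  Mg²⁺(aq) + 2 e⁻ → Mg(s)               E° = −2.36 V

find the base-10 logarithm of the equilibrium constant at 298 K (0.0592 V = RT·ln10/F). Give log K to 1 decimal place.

The Mg²⁺/Mg couple is reduced (cathode); E°cell = −2.36 − (−3.04) = +0.68 V with n = 2.
At equilibrium E = 0, so log K = nE°cell / 0.0592 = (2)(+0.68) / 0.0592 = 23.0.

log K = 23.0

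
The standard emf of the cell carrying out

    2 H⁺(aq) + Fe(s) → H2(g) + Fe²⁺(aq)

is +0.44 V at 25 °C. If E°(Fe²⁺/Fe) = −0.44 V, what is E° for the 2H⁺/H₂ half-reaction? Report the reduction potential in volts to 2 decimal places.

+0.00 V

In the reaction as written the 2H⁺/H₂ couple is reduced (cathode) and Fe²⁺/Fe is oxidized (anode), so E°cell = E°(2H⁺/H₂) − E°(Fe²⁺/Fe).
E°(2H⁺/H₂) = E°cell + E°(anode) = +0.44 + (−0.44) = +0.00 V.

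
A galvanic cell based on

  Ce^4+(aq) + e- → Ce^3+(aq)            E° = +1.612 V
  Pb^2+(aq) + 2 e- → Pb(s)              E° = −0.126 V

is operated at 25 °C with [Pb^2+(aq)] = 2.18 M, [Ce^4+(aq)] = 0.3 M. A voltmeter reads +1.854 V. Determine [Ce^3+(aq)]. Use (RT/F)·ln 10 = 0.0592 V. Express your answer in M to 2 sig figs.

0.0022 M

The Ce⁴⁺/Ce³⁺ couple has the larger reduction potential, so it is the cathode: E°cell = +1.612 − (−0.126) = +1.738 V and n = 2.
From the Nernst equation, log Q = n(E° − E)/0.0592 = 2·(+1.738 − (+1.854))/0.0592 = −3.919.
The balanced reaction is 2 Ce^4+(aq) + Pb(s) → 2 Ce^3+(aq) + Pb^2+(aq), so Q = ([Ce^3+(aq)]^2·[Pb^2+(aq)]) / [Ce^4+(aq)]^2.
Isolating [Ce^3+(aq)] in Q = 10^{−3.919} yields log [Ce^3+(aq)] = −2.652, i.e. 0.0022 M.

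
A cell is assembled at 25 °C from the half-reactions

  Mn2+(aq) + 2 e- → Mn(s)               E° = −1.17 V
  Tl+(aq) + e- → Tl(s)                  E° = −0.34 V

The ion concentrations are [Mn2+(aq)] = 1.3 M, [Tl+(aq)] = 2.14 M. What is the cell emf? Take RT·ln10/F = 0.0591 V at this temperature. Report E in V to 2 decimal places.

Tl⁺/Tl is reduced (cathode, E° = −0.34 V) and Mn²⁺/Mn is oxidized (anode).
E°cell = E°cat − E°an = −0.34 − (−1.17) = +0.83 V; n = 2.
Balancing gives 2 Tl+(aq) + Mn(s) → 2 Tl(s) + Mn2+(aq); hence Q = [Mn2+(aq)] / [Tl+(aq)]^2 = 0.284 (log Q = −0.547).
By the Nernst equation, E = +0.83 − (0.0591/2)·(−0.547) = +0.85 V.

+0.85 V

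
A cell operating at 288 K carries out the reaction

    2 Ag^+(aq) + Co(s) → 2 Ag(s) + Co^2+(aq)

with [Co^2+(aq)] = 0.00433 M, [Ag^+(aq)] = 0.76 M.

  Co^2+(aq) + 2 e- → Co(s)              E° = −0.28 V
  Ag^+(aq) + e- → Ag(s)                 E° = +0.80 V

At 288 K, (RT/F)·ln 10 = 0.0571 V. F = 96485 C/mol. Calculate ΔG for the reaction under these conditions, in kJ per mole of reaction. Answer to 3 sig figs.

With Ag⁺/Ag reduced at the cathode, E°cell = +0.80 − (−0.28) = +1.08 V and n = 2.
Here Q = [Co^2+(aq)] / [Ag^+(aq)]^2 = 0.0075 (log Q = −2.125), giving E = +1.08 − (0.0571/2)·(−2.125) = +1.1407 V.
ΔG = −nFE = −(2)(96485)(+1.1407) J/mol = −220 kJ/mol.

−220 kJ/mol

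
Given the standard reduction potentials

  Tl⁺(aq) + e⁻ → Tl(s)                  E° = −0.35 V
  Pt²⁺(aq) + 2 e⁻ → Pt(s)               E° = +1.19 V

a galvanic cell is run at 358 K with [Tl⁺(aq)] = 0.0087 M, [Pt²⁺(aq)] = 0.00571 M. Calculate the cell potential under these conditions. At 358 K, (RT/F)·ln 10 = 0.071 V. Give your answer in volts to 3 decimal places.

+1.607 V

Pt²⁺/Pt is reduced (cathode, E° = +1.19 V) and Tl⁺/Tl is oxidized (anode).
The standard potential is +1.19 − (−0.35) = +1.54 V and the balanced reaction transfers n = 2 electrons.
Balancing gives Pt²⁺(aq) + 2 Tl(s) → Pt(s) + 2 Tl⁺(aq); hence Q = [Tl⁺(aq)]^2 / [Pt²⁺(aq)] = 0.0133 (log Q = −1.878).
E = E° − (0.071/n)·log Q = +1.54 − (0.071/2)(−1.878) = +1.607 V.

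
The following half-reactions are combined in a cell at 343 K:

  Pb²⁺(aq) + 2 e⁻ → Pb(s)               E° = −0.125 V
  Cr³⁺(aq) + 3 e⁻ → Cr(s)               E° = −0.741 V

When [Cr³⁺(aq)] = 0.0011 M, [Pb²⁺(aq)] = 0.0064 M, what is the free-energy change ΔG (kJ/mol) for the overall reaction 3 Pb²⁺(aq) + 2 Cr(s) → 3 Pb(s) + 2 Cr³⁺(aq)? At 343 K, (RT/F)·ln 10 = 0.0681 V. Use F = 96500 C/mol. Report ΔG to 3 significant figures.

With Pb²⁺/Pb reduced at the cathode, E°cell = −0.125 − (−0.741) = +0.616 V and n = 6.
Here Q = [Cr³⁺(aq)]^2 / [Pb²⁺(aq)]^3 = 4.62 (log Q = 0.664), giving E = +0.616 − (0.0681/6)·(0.664) = +0.6085 V.
Finally ΔG = −nFE = −(6)(96500 C/mol)(+0.6085 V) = −352 kJ/mol.

−352 kJ/mol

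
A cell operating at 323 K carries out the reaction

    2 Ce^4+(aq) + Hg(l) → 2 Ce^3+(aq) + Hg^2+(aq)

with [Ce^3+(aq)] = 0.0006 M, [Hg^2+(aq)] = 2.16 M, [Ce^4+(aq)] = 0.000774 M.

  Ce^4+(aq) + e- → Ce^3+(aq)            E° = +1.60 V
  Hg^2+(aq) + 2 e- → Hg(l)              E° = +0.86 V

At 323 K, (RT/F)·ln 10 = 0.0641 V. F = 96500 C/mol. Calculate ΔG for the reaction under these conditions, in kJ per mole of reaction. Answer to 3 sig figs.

−142 kJ/mol

The standard cell potential is +1.60 − (+0.86) = +0.74 V, with n = 2 electrons in the balanced equation.
The reaction quotient is ([Ce^3+(aq)]^2·[Hg^2+(aq)]) / [Ce^4+(aq)]^2 = 1.3; by Nernst, E = +0.74 − (0.0641/2)(0.113) = +0.7364 V.
Then ΔG = −nFE = −2 × 96500 × +0.7364 J/mol = −142 kJ/mol.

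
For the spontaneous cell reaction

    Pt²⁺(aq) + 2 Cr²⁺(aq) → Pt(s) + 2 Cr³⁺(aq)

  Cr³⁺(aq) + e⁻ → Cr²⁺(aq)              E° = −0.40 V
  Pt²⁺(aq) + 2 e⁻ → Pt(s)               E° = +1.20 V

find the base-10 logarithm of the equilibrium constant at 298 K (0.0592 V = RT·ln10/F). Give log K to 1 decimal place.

The Pt²⁺/Pt couple is reduced (cathode); E°cell = +1.20 − (−0.40) = +1.60 V with n = 2.
At equilibrium E = 0, so log K = nE°cell / 0.0592 = (2)(+1.60) / 0.0592 = 54.1.

log K = 54.1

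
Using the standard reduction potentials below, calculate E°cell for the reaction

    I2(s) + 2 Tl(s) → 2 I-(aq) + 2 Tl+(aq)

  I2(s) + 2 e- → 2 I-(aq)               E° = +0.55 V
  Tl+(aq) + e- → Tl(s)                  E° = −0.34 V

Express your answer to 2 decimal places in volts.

+0.89 V

I2(s) gains electrons, so the I₂/I⁻ couple is the cathode; the Tl⁺/Tl couple is the anode.
E°cell = E°(cathode) − E°(anode) = +0.55 − (−0.34) = +0.89 V.
The positive value indicates the reaction is spontaneous as written.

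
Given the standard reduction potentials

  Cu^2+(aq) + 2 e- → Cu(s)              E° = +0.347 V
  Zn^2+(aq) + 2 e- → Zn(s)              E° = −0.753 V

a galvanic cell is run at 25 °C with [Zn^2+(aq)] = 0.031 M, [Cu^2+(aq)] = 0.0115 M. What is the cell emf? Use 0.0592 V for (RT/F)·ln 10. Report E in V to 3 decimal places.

The Cu²⁺/Cu couple has the more positive E°, so it is the cathode; Zn²⁺/Zn is the anode.
E°cell = +0.347 − (−0.753) = +1.100 V, with n = 2 electrons transferred.
For the overall reaction Cu^2+(aq) + Zn(s) → Cu(s) + Zn^2+(aq), Q = [Zn^2+(aq)] / [Cu^2+(aq)] = 2.7, giving log Q = 0.431.
By the Nernst equation, E = +1.100 − (0.0592/2)·(0.431) = +1.087 V.

+1.087 V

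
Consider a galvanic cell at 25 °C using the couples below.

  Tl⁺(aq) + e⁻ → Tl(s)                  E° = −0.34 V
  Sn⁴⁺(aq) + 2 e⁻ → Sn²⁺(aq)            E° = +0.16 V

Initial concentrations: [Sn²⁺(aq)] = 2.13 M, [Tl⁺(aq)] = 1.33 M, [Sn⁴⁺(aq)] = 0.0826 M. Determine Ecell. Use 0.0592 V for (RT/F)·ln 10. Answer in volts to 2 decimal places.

+0.45 V

Since E°(Sn⁴⁺/Sn²⁺) > E°(Tl⁺/Tl), Sn⁴⁺/Sn²⁺ serves as the cathode.
E°cell = E°cat − E°an = +0.16 − (−0.34) = +0.50 V; n = 2.
Balancing gives Sn⁴⁺(aq) + 2 Tl(s) → Sn²⁺(aq) + 2 Tl⁺(aq); hence Q = ([Sn²⁺(aq)]·[Tl⁺(aq)]^2) / [Sn⁴⁺(aq)] = 45.6 (log Q = 1.659).
Applying E = E° − (RT ln10/nF)·log Q gives +0.50 − (0.0592/2)(1.659) = +0.45 V.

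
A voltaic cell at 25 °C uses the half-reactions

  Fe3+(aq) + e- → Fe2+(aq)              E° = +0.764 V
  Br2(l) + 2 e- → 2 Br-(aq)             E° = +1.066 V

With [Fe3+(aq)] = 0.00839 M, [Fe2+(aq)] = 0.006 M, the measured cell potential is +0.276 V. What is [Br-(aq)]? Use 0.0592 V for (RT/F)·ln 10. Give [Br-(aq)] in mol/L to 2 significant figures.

The Br₂/Br⁻ couple has the larger reduction potential, so it is the cathode: E°cell = +1.066 − (+0.764) = +0.302 V and n = 2.
Since E = E° − (0.0592/n)·log Q, log Q = n(E° − E)/0.0592 = 0.878.
The balanced reaction is Br2(l) + 2 Fe2+(aq) → 2 Br-(aq) + 2 Fe3+(aq), so Q = ([Br-(aq)]^2·[Fe3+(aq)]^2) / [Fe2+(aq)]^2.
Isolating [Br-(aq)] in Q = 10^{0.878} yields log [Br-(aq)] = 0.293, i.e. 2.0 M.

2.0 M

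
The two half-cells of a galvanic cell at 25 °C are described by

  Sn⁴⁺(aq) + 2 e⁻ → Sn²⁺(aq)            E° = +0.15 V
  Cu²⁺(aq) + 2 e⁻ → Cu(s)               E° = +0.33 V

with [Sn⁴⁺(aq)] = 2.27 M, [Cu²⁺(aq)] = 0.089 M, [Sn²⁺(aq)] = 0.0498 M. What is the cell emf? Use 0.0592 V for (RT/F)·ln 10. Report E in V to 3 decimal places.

The Cu²⁺/Cu couple has the more positive E°, so it is the cathode; Sn⁴⁺/Sn²⁺ is the anode.
E°cell = E°cat − E°an = +0.33 − (+0.15) = +0.18 V; n = 2.
The balanced reaction is Cu²⁺(aq) + Sn²⁺(aq) → Cu(s) + Sn⁴⁺(aq), so Q = [Sn⁴⁺(aq)] / ([Cu²⁺(aq)]·[Sn²⁺(aq)]) = 512 and log Q = 2.709.
E = E° − (0.0592/n)·log Q = +0.18 − (0.0592/2)(2.709) = +0.100 V.

+0.100 V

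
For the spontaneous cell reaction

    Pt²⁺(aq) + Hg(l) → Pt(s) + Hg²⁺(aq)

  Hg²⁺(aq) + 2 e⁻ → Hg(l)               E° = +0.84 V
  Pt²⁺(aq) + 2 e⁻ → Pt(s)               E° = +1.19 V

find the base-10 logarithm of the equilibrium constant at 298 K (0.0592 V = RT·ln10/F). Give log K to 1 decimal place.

The Pt²⁺/Pt couple is reduced (cathode); E°cell = +1.19 − (+0.84) = +0.35 V with n = 2.
At equilibrium E = 0, so log K = nE°cell / 0.0592 = (2)(+0.35) / 0.0592 = 11.8.

log K = 11.8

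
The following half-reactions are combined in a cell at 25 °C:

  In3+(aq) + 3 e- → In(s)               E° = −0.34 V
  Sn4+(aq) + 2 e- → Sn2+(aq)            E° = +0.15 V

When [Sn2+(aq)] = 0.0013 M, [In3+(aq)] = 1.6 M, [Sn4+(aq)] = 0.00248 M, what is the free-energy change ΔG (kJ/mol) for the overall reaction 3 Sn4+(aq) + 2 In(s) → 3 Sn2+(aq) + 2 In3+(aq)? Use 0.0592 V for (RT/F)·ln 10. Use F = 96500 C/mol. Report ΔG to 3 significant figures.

The standard cell potential is +0.15 − (−0.34) = +0.49 V, with n = 6 electrons in the balanced equation.
Here Q = ([Sn2+(aq)]^3·[In3+(aq)]^2) / [Sn4+(aq)]^3 = 0.369 (log Q = −0.433), giving E = +0.49 − (0.0592/6)·(−0.433) = +0.4943 V.
Finally ΔG = −nFE = −(6)(96500 C/mol)(+0.4943 V) = −286 kJ/mol.

−286 kJ/mol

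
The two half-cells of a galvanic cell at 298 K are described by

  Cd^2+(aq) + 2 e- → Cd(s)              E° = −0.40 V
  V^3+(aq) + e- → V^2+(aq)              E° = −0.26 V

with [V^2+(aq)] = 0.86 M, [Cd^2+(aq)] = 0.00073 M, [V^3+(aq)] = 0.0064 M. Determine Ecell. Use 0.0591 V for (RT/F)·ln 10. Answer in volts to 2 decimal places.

+0.11 V

Since E°(V³⁺/V²⁺) > E°(Cd²⁺/Cd), V³⁺/V²⁺ serves as the cathode.
The standard potential is −0.26 − (−0.40) = +0.14 V and the balanced reaction transfers n = 2 electrons.
For the overall reaction 2 V^3+(aq) + Cd(s) → 2 V^2+(aq) + Cd^2+(aq), Q = ([V^2+(aq)]^2·[Cd^2+(aq)]) / [V^3+(aq)]^2 = 13.2, giving log Q = 1.120.
E = E° − (0.0591/n)·log Q = +0.14 − (0.0591/2)(1.120) = +0.11 V.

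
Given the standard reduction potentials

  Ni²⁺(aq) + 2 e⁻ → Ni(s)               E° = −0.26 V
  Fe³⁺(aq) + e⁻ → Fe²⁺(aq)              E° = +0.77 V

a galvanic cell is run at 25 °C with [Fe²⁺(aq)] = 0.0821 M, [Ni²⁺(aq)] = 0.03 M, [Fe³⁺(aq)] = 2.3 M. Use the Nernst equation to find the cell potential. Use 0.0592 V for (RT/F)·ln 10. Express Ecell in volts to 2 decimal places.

+1.16 V

The Fe³⁺/Fe²⁺ couple has the more positive E°, so it is the cathode; Ni²⁺/Ni is the anode.
E°cell = +0.77 − (−0.26) = +1.03 V, with n = 2 electrons transferred.
For the overall reaction 2 Fe³⁺(aq) + Ni(s) → 2 Fe²⁺(aq) + Ni²⁺(aq), Q = ([Fe²⁺(aq)]^2·[Ni²⁺(aq)]) / [Fe³⁺(aq)]^2 = 3.82×10^−5, giving log Q = −4.418.
By the Nernst equation, E = +1.03 − (0.0592/2)·(−4.418) = +1.16 V.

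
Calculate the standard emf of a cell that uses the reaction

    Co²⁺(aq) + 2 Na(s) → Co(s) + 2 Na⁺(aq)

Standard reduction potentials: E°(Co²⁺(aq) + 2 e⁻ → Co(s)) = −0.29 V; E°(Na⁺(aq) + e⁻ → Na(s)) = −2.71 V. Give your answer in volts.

+2.42 V

Co²⁺(aq) gains electrons, so the Co²⁺/Co couple is the cathode; the Na⁺/Na couple is the anode.
E°cell = E°(cathode) − E°(anode) = −0.29 − (−2.71) = +2.42 V.
The positive value indicates the reaction is spontaneous as written.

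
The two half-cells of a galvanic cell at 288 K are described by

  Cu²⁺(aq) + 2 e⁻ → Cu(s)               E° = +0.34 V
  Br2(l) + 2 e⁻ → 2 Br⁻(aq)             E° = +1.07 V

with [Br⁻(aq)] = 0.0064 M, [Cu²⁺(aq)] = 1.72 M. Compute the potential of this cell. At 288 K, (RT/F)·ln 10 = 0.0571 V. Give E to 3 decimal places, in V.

Since E°(Br₂/Br⁻) > E°(Cu²⁺/Cu), Br₂/Br⁻ serves as the cathode.
The standard potential is +1.07 − (+0.34) = +0.73 V and the balanced reaction transfers n = 2 electrons.
The balanced reaction is Br2(l) + Cu(s) → 2 Br⁻(aq) + Cu²⁺(aq), so Q = [Br⁻(aq)]^2·[Cu²⁺(aq)] = 7.05×10^−5 and log Q = −4.152.
Applying E = E° − (RT ln10/nF)·log Q gives +0.73 − (0.0571/2)(−4.152) = +0.849 V.

+0.849 V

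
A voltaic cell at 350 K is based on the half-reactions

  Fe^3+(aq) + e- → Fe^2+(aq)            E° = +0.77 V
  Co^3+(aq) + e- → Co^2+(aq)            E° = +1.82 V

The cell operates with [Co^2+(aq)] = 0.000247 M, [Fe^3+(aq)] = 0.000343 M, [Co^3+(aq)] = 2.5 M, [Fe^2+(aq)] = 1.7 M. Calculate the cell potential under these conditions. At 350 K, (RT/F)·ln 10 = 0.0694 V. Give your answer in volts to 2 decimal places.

+1.58 V

The Co³⁺/Co²⁺ couple has the more positive E°, so it is the cathode; Fe³⁺/Fe²⁺ is the anode.
E°cell = +1.82 − (+0.77) = +1.05 V, with n = 1 electron transferred.
For the overall reaction Co^3+(aq) + Fe^2+(aq) → Co^2+(aq) + Fe^3+(aq), Q = ([Co^2+(aq)]·[Fe^3+(aq)]) / ([Co^3+(aq)]·[Fe^2+(aq)]) = 1.99×10^−8, giving log Q = −7.700.
By the Nernst equation, E = +1.05 − (0.0694/1)·(−7.700) = +1.58 V.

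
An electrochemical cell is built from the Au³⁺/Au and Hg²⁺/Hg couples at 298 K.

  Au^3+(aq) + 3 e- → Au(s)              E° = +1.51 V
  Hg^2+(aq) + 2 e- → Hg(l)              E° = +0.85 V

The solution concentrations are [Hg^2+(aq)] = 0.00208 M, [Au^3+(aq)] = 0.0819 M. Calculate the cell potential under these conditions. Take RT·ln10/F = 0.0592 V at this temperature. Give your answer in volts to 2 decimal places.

The Au³⁺/Au couple has the more positive E°, so it is the cathode; Hg²⁺/Hg is the anode.
E°cell = +1.51 − (+0.85) = +0.66 V, with n = 6 electrons transferred.
The balanced reaction is 2 Au^3+(aq) + 3 Hg(l) → 2 Au(s) + 3 Hg^2+(aq), so Q = [Hg^2+(aq)]^3 / [Au^3+(aq)]^2 = 1.34×10^−6 and log Q = −5.872.
By the Nernst equation, E = +0.66 − (0.0592/6)·(−5.872) = +0.72 V.

+0.72 V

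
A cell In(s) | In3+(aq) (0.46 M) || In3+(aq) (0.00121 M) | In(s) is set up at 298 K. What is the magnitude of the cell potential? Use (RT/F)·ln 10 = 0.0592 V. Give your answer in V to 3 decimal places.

For a concentration cell E°cell = 0, since both electrodes use the same couple.
The compartment with the higher In3+(aq) concentration (0.46 M) acts as the cathode; ions are reduced there and produced at the dilute (0.00121 M) anode.
With n = 3, Ecell = −(0.0592/3)·log([dilute]/[conc]) = −(0.0592/3)·log(0.00121/0.46) = +0.051 V.

0.051 V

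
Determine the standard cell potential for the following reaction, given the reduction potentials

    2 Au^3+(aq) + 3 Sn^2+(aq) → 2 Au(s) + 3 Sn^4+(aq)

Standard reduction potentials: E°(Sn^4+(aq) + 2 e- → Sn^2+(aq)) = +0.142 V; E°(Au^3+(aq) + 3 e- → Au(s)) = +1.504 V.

In the reaction as written, Au^3+(aq) is reduced (cathode) and Sn^4+(aq) is produced by oxidation at the anode.
E°cell = E°(cathode) − E°(anode) = +1.504 − (+0.142) = +1.362 V.
The positive value indicates the reaction is spontaneous as written.

+1.362 V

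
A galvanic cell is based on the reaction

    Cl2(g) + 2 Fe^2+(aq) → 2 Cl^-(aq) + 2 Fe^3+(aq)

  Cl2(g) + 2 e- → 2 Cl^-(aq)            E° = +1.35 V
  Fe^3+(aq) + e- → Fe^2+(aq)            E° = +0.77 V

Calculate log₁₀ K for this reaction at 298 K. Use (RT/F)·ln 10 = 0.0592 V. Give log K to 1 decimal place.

The Cl₂/Cl⁻ couple is reduced (cathode); E°cell = +1.35 − (+0.77) = +0.58 V with n = 2.
At equilibrium E = 0, so log K = nE°cell / 0.0592 = (2)(+0.58) / 0.0592 = 19.6.

log K = 19.6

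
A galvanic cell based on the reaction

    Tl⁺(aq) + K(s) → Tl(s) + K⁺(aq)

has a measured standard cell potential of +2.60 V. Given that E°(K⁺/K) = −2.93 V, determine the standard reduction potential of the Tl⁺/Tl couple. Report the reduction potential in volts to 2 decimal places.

In the reaction as written the Tl⁺/Tl couple is reduced (cathode) and K⁺/K is oxidized (anode), so E°cell = E°(Tl⁺/Tl) − E°(K⁺/K).
E°(Tl⁺/Tl) = E°cell + E°(anode) = +2.60 + (−2.93) = −0.33 V.

−0.33 V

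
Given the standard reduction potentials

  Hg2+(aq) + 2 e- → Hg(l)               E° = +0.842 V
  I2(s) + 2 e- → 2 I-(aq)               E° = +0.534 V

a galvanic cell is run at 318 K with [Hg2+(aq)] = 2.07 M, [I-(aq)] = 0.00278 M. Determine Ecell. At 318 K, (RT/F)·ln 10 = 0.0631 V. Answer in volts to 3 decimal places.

The Hg²⁺/Hg couple has the more positive E°, so it is the cathode; I₂/I⁻ is the anode.
E°cell = E°cat − E°an = +0.842 − (+0.534) = +0.308 V; n = 2.
The balanced reaction is Hg2+(aq) + 2 I-(aq) → Hg(l) + I2(s), so Q = 1 / ([Hg2+(aq)]·[I-(aq)]^2) = 6.25×10^4 and log Q = 4.796.
Applying E = E° − (RT ln10/nF)·log Q gives +0.308 − (0.0631/2)(4.796) = +0.157 V.

+0.157 V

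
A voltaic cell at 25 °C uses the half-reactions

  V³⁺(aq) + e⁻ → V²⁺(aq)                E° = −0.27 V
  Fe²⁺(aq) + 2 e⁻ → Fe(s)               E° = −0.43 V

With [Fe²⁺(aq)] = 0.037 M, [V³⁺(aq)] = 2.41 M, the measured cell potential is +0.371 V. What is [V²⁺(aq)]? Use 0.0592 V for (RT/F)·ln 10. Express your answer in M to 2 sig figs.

V³⁺/V²⁺ is the cathode (higher E°); E°cell = −0.27 − (−0.43) = +0.16 V with n = 2.
From the Nernst equation, log Q = n(E° − E)/0.0592 = 2·(+0.16 − (+0.371))/0.0592 = −7.128.
For 2 V³⁺(aq) + Fe(s) → 2 V²⁺(aq) + Fe²⁺(aq), the reaction quotient is Q = ([V²⁺(aq)]^2·[Fe²⁺(aq)]) / [V³⁺(aq)]^2.
Isolating [V²⁺(aq)] in Q = 10^{−7.128} yields log [V²⁺(aq)] = −2.466, i.e. 0.0034 M.

0.0034 M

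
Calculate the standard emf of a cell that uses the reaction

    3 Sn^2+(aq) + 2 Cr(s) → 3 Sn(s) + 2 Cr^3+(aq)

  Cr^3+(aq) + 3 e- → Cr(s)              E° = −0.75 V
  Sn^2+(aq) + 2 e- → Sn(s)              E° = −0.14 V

In the reaction as written, Sn^2+(aq) is reduced (cathode) and Cr^3+(aq) is produced by oxidation at the anode.
E°cell = E°(cathode) − E°(anode) = −0.14 − (−0.75) = +0.61 V.

+0.61 V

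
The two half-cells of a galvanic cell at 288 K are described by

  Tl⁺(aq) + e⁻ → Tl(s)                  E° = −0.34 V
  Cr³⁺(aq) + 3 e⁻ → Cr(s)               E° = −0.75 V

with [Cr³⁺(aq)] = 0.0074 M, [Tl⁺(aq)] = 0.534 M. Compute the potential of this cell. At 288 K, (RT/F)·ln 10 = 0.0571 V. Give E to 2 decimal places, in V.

+0.43 V

The Tl⁺/Tl couple has the more positive E°, so it is the cathode; Cr³⁺/Cr is the anode.
E°cell = −0.34 − (−0.75) = +0.41 V, with n = 3 electrons transferred.
The balanced reaction is 3 Tl⁺(aq) + Cr(s) → 3 Tl(s) + Cr³⁺(aq), so Q = [Cr³⁺(aq)] / [Tl⁺(aq)]^3 = 0.0486 and log Q = −1.313.
E = E° − (0.0571/n)·log Q = +0.41 − (0.0571/3)(−1.313) = +0.43 V.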